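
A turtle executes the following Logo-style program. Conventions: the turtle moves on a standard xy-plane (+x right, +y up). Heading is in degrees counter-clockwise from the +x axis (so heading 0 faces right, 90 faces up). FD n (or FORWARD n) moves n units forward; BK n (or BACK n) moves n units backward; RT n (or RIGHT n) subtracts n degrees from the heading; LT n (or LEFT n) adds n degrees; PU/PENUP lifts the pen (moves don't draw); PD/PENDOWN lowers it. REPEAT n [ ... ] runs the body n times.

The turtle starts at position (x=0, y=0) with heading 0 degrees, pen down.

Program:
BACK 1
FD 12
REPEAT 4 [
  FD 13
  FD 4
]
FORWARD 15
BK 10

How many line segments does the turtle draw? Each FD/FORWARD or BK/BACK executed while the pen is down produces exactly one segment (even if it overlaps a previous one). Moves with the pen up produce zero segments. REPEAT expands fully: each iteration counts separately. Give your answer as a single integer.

Executing turtle program step by step:
Start: pos=(0,0), heading=0, pen down
BK 1: (0,0) -> (-1,0) [heading=0, draw]
FD 12: (-1,0) -> (11,0) [heading=0, draw]
REPEAT 4 [
  -- iteration 1/4 --
  FD 13: (11,0) -> (24,0) [heading=0, draw]
  FD 4: (24,0) -> (28,0) [heading=0, draw]
  -- iteration 2/4 --
  FD 13: (28,0) -> (41,0) [heading=0, draw]
  FD 4: (41,0) -> (45,0) [heading=0, draw]
  -- iteration 3/4 --
  FD 13: (45,0) -> (58,0) [heading=0, draw]
  FD 4: (58,0) -> (62,0) [heading=0, draw]
  -- iteration 4/4 --
  FD 13: (62,0) -> (75,0) [heading=0, draw]
  FD 4: (75,0) -> (79,0) [heading=0, draw]
]
FD 15: (79,0) -> (94,0) [heading=0, draw]
BK 10: (94,0) -> (84,0) [heading=0, draw]
Final: pos=(84,0), heading=0, 12 segment(s) drawn
Segments drawn: 12

Answer: 12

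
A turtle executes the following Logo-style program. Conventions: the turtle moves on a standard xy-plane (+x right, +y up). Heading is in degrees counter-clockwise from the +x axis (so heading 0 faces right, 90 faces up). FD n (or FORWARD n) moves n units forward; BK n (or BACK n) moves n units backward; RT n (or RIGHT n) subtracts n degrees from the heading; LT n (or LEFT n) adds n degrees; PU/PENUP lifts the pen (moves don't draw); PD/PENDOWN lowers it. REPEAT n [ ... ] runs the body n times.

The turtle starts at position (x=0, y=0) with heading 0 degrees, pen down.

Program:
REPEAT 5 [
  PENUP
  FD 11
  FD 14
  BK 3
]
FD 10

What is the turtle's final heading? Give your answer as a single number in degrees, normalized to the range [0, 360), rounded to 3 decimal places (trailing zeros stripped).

Executing turtle program step by step:
Start: pos=(0,0), heading=0, pen down
REPEAT 5 [
  -- iteration 1/5 --
  PU: pen up
  FD 11: (0,0) -> (11,0) [heading=0, move]
  FD 14: (11,0) -> (25,0) [heading=0, move]
  BK 3: (25,0) -> (22,0) [heading=0, move]
  -- iteration 2/5 --
  PU: pen up
  FD 11: (22,0) -> (33,0) [heading=0, move]
  FD 14: (33,0) -> (47,0) [heading=0, move]
  BK 3: (47,0) -> (44,0) [heading=0, move]
  -- iteration 3/5 --
  PU: pen up
  FD 11: (44,0) -> (55,0) [heading=0, move]
  FD 14: (55,0) -> (69,0) [heading=0, move]
  BK 3: (69,0) -> (66,0) [heading=0, move]
  -- iteration 4/5 --
  PU: pen up
  FD 11: (66,0) -> (77,0) [heading=0, move]
  FD 14: (77,0) -> (91,0) [heading=0, move]
  BK 3: (91,0) -> (88,0) [heading=0, move]
  -- iteration 5/5 --
  PU: pen up
  FD 11: (88,0) -> (99,0) [heading=0, move]
  FD 14: (99,0) -> (113,0) [heading=0, move]
  BK 3: (113,0) -> (110,0) [heading=0, move]
]
FD 10: (110,0) -> (120,0) [heading=0, move]
Final: pos=(120,0), heading=0, 0 segment(s) drawn

Answer: 0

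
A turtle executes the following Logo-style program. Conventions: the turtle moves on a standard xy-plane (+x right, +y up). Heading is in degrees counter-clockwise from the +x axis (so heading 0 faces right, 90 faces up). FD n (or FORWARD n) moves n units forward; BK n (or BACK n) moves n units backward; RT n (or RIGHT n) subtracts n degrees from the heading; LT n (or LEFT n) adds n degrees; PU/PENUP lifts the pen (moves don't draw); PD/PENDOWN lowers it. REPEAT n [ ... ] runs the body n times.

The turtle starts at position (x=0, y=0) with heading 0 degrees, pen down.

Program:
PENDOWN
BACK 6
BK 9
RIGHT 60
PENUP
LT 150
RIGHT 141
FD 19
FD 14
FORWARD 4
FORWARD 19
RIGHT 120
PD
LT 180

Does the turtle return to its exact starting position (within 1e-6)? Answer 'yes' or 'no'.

Executing turtle program step by step:
Start: pos=(0,0), heading=0, pen down
PD: pen down
BK 6: (0,0) -> (-6,0) [heading=0, draw]
BK 9: (-6,0) -> (-15,0) [heading=0, draw]
RT 60: heading 0 -> 300
PU: pen up
LT 150: heading 300 -> 90
RT 141: heading 90 -> 309
FD 19: (-15,0) -> (-3.043,-14.766) [heading=309, move]
FD 14: (-3.043,-14.766) -> (5.768,-25.646) [heading=309, move]
FD 4: (5.768,-25.646) -> (8.285,-28.754) [heading=309, move]
FD 19: (8.285,-28.754) -> (20.242,-43.52) [heading=309, move]
RT 120: heading 309 -> 189
PD: pen down
LT 180: heading 189 -> 9
Final: pos=(20.242,-43.52), heading=9, 2 segment(s) drawn

Start position: (0, 0)
Final position: (20.242, -43.52)
Distance = 47.997; >= 1e-6 -> NOT closed

Answer: no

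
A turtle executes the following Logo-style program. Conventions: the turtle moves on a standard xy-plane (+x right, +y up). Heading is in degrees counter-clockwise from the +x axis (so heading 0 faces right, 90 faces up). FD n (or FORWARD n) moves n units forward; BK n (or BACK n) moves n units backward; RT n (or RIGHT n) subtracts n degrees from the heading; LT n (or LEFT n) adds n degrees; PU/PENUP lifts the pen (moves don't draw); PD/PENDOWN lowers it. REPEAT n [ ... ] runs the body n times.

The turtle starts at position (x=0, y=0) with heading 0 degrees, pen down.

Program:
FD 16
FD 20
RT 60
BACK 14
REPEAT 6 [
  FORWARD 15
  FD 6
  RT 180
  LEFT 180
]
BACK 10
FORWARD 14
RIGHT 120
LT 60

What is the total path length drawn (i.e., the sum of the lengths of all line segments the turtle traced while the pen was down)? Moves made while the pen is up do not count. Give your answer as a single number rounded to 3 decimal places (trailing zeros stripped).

Executing turtle program step by step:
Start: pos=(0,0), heading=0, pen down
FD 16: (0,0) -> (16,0) [heading=0, draw]
FD 20: (16,0) -> (36,0) [heading=0, draw]
RT 60: heading 0 -> 300
BK 14: (36,0) -> (29,12.124) [heading=300, draw]
REPEAT 6 [
  -- iteration 1/6 --
  FD 15: (29,12.124) -> (36.5,-0.866) [heading=300, draw]
  FD 6: (36.5,-0.866) -> (39.5,-6.062) [heading=300, draw]
  RT 180: heading 300 -> 120
  LT 180: heading 120 -> 300
  -- iteration 2/6 --
  FD 15: (39.5,-6.062) -> (47,-19.053) [heading=300, draw]
  FD 6: (47,-19.053) -> (50,-24.249) [heading=300, draw]
  RT 180: heading 300 -> 120
  LT 180: heading 120 -> 300
  -- iteration 3/6 --
  FD 15: (50,-24.249) -> (57.5,-37.239) [heading=300, draw]
  FD 6: (57.5,-37.239) -> (60.5,-42.435) [heading=300, draw]
  RT 180: heading 300 -> 120
  LT 180: heading 120 -> 300
  -- iteration 4/6 --
  FD 15: (60.5,-42.435) -> (68,-55.426) [heading=300, draw]
  FD 6: (68,-55.426) -> (71,-60.622) [heading=300, draw]
  RT 180: heading 300 -> 120
  LT 180: heading 120 -> 300
  -- iteration 5/6 --
  FD 15: (71,-60.622) -> (78.5,-73.612) [heading=300, draw]
  FD 6: (78.5,-73.612) -> (81.5,-78.808) [heading=300, draw]
  RT 180: heading 300 -> 120
  LT 180: heading 120 -> 300
  -- iteration 6/6 --
  FD 15: (81.5,-78.808) -> (89,-91.799) [heading=300, draw]
  FD 6: (89,-91.799) -> (92,-96.995) [heading=300, draw]
  RT 180: heading 300 -> 120
  LT 180: heading 120 -> 300
]
BK 10: (92,-96.995) -> (87,-88.335) [heading=300, draw]
FD 14: (87,-88.335) -> (94,-100.459) [heading=300, draw]
RT 120: heading 300 -> 180
LT 60: heading 180 -> 240
Final: pos=(94,-100.459), heading=240, 17 segment(s) drawn

Segment lengths:
  seg 1: (0,0) -> (16,0), length = 16
  seg 2: (16,0) -> (36,0), length = 20
  seg 3: (36,0) -> (29,12.124), length = 14
  seg 4: (29,12.124) -> (36.5,-0.866), length = 15
  seg 5: (36.5,-0.866) -> (39.5,-6.062), length = 6
  seg 6: (39.5,-6.062) -> (47,-19.053), length = 15
  seg 7: (47,-19.053) -> (50,-24.249), length = 6
  seg 8: (50,-24.249) -> (57.5,-37.239), length = 15
  seg 9: (57.5,-37.239) -> (60.5,-42.435), length = 6
  seg 10: (60.5,-42.435) -> (68,-55.426), length = 15
  seg 11: (68,-55.426) -> (71,-60.622), length = 6
  seg 12: (71,-60.622) -> (78.5,-73.612), length = 15
  seg 13: (78.5,-73.612) -> (81.5,-78.808), length = 6
  seg 14: (81.5,-78.808) -> (89,-91.799), length = 15
  seg 15: (89,-91.799) -> (92,-96.995), length = 6
  seg 16: (92,-96.995) -> (87,-88.335), length = 10
  seg 17: (87,-88.335) -> (94,-100.459), length = 14
Total = 200

Answer: 200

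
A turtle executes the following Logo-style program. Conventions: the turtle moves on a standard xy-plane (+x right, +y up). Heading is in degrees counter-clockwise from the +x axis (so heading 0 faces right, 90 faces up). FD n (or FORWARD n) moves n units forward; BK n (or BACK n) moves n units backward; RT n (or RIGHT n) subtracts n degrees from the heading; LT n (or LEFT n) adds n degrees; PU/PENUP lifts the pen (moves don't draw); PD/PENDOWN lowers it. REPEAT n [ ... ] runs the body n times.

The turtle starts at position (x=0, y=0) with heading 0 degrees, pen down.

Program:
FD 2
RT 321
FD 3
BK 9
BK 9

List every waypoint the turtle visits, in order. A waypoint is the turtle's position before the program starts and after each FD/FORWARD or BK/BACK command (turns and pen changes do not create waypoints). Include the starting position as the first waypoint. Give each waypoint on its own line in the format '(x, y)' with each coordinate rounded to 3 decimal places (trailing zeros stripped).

Executing turtle program step by step:
Start: pos=(0,0), heading=0, pen down
FD 2: (0,0) -> (2,0) [heading=0, draw]
RT 321: heading 0 -> 39
FD 3: (2,0) -> (4.331,1.888) [heading=39, draw]
BK 9: (4.331,1.888) -> (-2.663,-3.776) [heading=39, draw]
BK 9: (-2.663,-3.776) -> (-9.657,-9.44) [heading=39, draw]
Final: pos=(-9.657,-9.44), heading=39, 4 segment(s) drawn
Waypoints (5 total):
(0, 0)
(2, 0)
(4.331, 1.888)
(-2.663, -3.776)
(-9.657, -9.44)

Answer: (0, 0)
(2, 0)
(4.331, 1.888)
(-2.663, -3.776)
(-9.657, -9.44)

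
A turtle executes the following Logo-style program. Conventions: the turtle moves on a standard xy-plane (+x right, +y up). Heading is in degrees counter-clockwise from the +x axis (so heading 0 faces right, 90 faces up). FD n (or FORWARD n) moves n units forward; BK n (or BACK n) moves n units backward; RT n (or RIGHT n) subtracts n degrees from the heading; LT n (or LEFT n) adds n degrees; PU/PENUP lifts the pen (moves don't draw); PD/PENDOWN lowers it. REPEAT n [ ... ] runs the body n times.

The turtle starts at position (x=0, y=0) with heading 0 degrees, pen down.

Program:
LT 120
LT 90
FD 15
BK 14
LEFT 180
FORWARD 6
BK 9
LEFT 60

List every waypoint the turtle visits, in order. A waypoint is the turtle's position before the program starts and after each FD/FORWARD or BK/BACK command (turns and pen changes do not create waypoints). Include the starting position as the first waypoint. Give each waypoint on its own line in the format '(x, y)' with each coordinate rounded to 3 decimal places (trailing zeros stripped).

Executing turtle program step by step:
Start: pos=(0,0), heading=0, pen down
LT 120: heading 0 -> 120
LT 90: heading 120 -> 210
FD 15: (0,0) -> (-12.99,-7.5) [heading=210, draw]
BK 14: (-12.99,-7.5) -> (-0.866,-0.5) [heading=210, draw]
LT 180: heading 210 -> 30
FD 6: (-0.866,-0.5) -> (4.33,2.5) [heading=30, draw]
BK 9: (4.33,2.5) -> (-3.464,-2) [heading=30, draw]
LT 60: heading 30 -> 90
Final: pos=(-3.464,-2), heading=90, 4 segment(s) drawn
Waypoints (5 total):
(0, 0)
(-12.99, -7.5)
(-0.866, -0.5)
(4.33, 2.5)
(-3.464, -2)

Answer: (0, 0)
(-12.99, -7.5)
(-0.866, -0.5)
(4.33, 2.5)
(-3.464, -2)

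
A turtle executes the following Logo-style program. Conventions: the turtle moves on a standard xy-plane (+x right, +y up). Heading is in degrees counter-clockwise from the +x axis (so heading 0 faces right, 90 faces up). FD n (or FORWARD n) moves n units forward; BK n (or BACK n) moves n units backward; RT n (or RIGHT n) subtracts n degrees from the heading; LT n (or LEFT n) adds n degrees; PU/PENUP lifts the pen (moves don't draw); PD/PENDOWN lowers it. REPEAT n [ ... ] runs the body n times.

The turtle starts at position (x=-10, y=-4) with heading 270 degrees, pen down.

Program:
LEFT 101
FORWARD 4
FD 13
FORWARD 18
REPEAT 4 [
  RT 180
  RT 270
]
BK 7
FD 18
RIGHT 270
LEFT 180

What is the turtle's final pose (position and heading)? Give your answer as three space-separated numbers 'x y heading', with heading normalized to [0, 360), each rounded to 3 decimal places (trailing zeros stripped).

Answer: 35.155 4.777 281

Derivation:
Executing turtle program step by step:
Start: pos=(-10,-4), heading=270, pen down
LT 101: heading 270 -> 11
FD 4: (-10,-4) -> (-6.073,-3.237) [heading=11, draw]
FD 13: (-6.073,-3.237) -> (6.688,-0.756) [heading=11, draw]
FD 18: (6.688,-0.756) -> (24.357,2.678) [heading=11, draw]
REPEAT 4 [
  -- iteration 1/4 --
  RT 180: heading 11 -> 191
  RT 270: heading 191 -> 281
  -- iteration 2/4 --
  RT 180: heading 281 -> 101
  RT 270: heading 101 -> 191
  -- iteration 3/4 --
  RT 180: heading 191 -> 11
  RT 270: heading 11 -> 101
  -- iteration 4/4 --
  RT 180: heading 101 -> 281
  RT 270: heading 281 -> 11
]
BK 7: (24.357,2.678) -> (17.486,1.343) [heading=11, draw]
FD 18: (17.486,1.343) -> (35.155,4.777) [heading=11, draw]
RT 270: heading 11 -> 101
LT 180: heading 101 -> 281
Final: pos=(35.155,4.777), heading=281, 5 segment(s) drawn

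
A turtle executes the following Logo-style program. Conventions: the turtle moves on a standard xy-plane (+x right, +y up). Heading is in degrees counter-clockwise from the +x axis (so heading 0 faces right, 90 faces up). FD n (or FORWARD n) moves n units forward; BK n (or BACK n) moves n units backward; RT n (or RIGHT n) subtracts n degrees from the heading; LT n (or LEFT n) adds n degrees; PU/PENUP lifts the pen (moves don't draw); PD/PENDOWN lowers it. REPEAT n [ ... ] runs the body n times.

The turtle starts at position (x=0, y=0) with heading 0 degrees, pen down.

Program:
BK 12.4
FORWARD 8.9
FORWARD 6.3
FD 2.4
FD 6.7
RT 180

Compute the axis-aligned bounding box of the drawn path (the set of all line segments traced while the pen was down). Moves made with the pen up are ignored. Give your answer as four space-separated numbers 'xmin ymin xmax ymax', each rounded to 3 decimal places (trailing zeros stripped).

Executing turtle program step by step:
Start: pos=(0,0), heading=0, pen down
BK 12.4: (0,0) -> (-12.4,0) [heading=0, draw]
FD 8.9: (-12.4,0) -> (-3.5,0) [heading=0, draw]
FD 6.3: (-3.5,0) -> (2.8,0) [heading=0, draw]
FD 2.4: (2.8,0) -> (5.2,0) [heading=0, draw]
FD 6.7: (5.2,0) -> (11.9,0) [heading=0, draw]
RT 180: heading 0 -> 180
Final: pos=(11.9,0), heading=180, 5 segment(s) drawn

Segment endpoints: x in {-12.4, -3.5, 0, 2.8, 5.2, 11.9}, y in {0}
xmin=-12.4, ymin=0, xmax=11.9, ymax=0

Answer: -12.4 0 11.9 0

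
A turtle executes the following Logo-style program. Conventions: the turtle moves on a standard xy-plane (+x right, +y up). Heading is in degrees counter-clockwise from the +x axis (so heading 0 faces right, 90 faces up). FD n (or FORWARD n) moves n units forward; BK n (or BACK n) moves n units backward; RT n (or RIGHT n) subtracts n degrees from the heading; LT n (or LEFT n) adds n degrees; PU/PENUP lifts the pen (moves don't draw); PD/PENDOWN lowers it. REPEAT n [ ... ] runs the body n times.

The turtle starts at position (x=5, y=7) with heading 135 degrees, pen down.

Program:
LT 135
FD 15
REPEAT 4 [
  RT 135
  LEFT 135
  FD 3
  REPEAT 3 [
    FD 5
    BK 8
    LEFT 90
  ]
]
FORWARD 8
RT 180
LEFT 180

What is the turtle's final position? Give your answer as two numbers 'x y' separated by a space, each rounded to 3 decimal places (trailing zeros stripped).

Executing turtle program step by step:
Start: pos=(5,7), heading=135, pen down
LT 135: heading 135 -> 270
FD 15: (5,7) -> (5,-8) [heading=270, draw]
REPEAT 4 [
  -- iteration 1/4 --
  RT 135: heading 270 -> 135
  LT 135: heading 135 -> 270
  FD 3: (5,-8) -> (5,-11) [heading=270, draw]
  REPEAT 3 [
    -- iteration 1/3 --
    FD 5: (5,-11) -> (5,-16) [heading=270, draw]
    BK 8: (5,-16) -> (5,-8) [heading=270, draw]
    LT 90: heading 270 -> 0
    -- iteration 2/3 --
    FD 5: (5,-8) -> (10,-8) [heading=0, draw]
    BK 8: (10,-8) -> (2,-8) [heading=0, draw]
    LT 90: heading 0 -> 90
    -- iteration 3/3 --
    FD 5: (2,-8) -> (2,-3) [heading=90, draw]
    BK 8: (2,-3) -> (2,-11) [heading=90, draw]
    LT 90: heading 90 -> 180
  ]
  -- iteration 2/4 --
  RT 135: heading 180 -> 45
  LT 135: heading 45 -> 180
  FD 3: (2,-11) -> (-1,-11) [heading=180, draw]
  REPEAT 3 [
    -- iteration 1/3 --
    FD 5: (-1,-11) -> (-6,-11) [heading=180, draw]
    BK 8: (-6,-11) -> (2,-11) [heading=180, draw]
    LT 90: heading 180 -> 270
    -- iteration 2/3 --
    FD 5: (2,-11) -> (2,-16) [heading=270, draw]
    BK 8: (2,-16) -> (2,-8) [heading=270, draw]
    LT 90: heading 270 -> 0
    -- iteration 3/3 --
    FD 5: (2,-8) -> (7,-8) [heading=0, draw]
    BK 8: (7,-8) -> (-1,-8) [heading=0, draw]
    LT 90: heading 0 -> 90
  ]
  -- iteration 3/4 --
  RT 135: heading 90 -> 315
  LT 135: heading 315 -> 90
  FD 3: (-1,-8) -> (-1,-5) [heading=90, draw]
  REPEAT 3 [
    -- iteration 1/3 --
    FD 5: (-1,-5) -> (-1,0) [heading=90, draw]
    BK 8: (-1,0) -> (-1,-8) [heading=90, draw]
    LT 90: heading 90 -> 180
    -- iteration 2/3 --
    FD 5: (-1,-8) -> (-6,-8) [heading=180, draw]
    BK 8: (-6,-8) -> (2,-8) [heading=180, draw]
    LT 90: heading 180 -> 270
    -- iteration 3/3 --
    FD 5: (2,-8) -> (2,-13) [heading=270, draw]
    BK 8: (2,-13) -> (2,-5) [heading=270, draw]
    LT 90: heading 270 -> 0
  ]
  -- iteration 4/4 --
  RT 135: heading 0 -> 225
  LT 135: heading 225 -> 0
  FD 3: (2,-5) -> (5,-5) [heading=0, draw]
  REPEAT 3 [
    -- iteration 1/3 --
    FD 5: (5,-5) -> (10,-5) [heading=0, draw]
    BK 8: (10,-5) -> (2,-5) [heading=0, draw]
    LT 90: heading 0 -> 90
    -- iteration 2/3 --
    FD 5: (2,-5) -> (2,0) [heading=90, draw]
    BK 8: (2,0) -> (2,-8) [heading=90, draw]
    LT 90: heading 90 -> 180
    -- iteration 3/3 --
    FD 5: (2,-8) -> (-3,-8) [heading=180, draw]
    BK 8: (-3,-8) -> (5,-8) [heading=180, draw]
    LT 90: heading 180 -> 270
  ]
]
FD 8: (5,-8) -> (5,-16) [heading=270, draw]
RT 180: heading 270 -> 90
LT 180: heading 90 -> 270
Final: pos=(5,-16), heading=270, 30 segment(s) drawn

Answer: 5 -16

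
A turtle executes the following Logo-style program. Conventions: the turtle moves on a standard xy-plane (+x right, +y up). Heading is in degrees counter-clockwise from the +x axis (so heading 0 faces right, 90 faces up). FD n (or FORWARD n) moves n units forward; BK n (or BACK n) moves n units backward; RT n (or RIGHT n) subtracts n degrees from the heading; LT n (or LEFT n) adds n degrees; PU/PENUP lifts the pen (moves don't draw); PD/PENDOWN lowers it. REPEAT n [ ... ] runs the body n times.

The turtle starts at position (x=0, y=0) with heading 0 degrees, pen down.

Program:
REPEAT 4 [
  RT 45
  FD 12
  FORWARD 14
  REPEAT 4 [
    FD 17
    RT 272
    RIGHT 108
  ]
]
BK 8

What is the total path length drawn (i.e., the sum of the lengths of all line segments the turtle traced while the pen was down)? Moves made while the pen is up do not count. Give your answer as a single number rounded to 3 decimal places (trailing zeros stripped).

Answer: 384

Derivation:
Executing turtle program step by step:
Start: pos=(0,0), heading=0, pen down
REPEAT 4 [
  -- iteration 1/4 --
  RT 45: heading 0 -> 315
  FD 12: (0,0) -> (8.485,-8.485) [heading=315, draw]
  FD 14: (8.485,-8.485) -> (18.385,-18.385) [heading=315, draw]
  REPEAT 4 [
    -- iteration 1/4 --
    FD 17: (18.385,-18.385) -> (30.406,-30.406) [heading=315, draw]
    RT 272: heading 315 -> 43
    RT 108: heading 43 -> 295
    -- iteration 2/4 --
    FD 17: (30.406,-30.406) -> (37.59,-45.813) [heading=295, draw]
    RT 272: heading 295 -> 23
    RT 108: heading 23 -> 275
    -- iteration 3/4 --
    FD 17: (37.59,-45.813) -> (39.072,-62.748) [heading=275, draw]
    RT 272: heading 275 -> 3
    RT 108: heading 3 -> 255
    -- iteration 4/4 --
    FD 17: (39.072,-62.748) -> (34.672,-79.169) [heading=255, draw]
    RT 272: heading 255 -> 343
    RT 108: heading 343 -> 235
  ]
  -- iteration 2/4 --
  RT 45: heading 235 -> 190
  FD 12: (34.672,-79.169) -> (22.854,-81.253) [heading=190, draw]
  FD 14: (22.854,-81.253) -> (9.067,-83.684) [heading=190, draw]
  REPEAT 4 [
    -- iteration 1/4 --
    FD 17: (9.067,-83.684) -> (-7.675,-86.636) [heading=190, draw]
    RT 272: heading 190 -> 278
    RT 108: heading 278 -> 170
    -- iteration 2/4 --
    FD 17: (-7.675,-86.636) -> (-24.417,-83.684) [heading=170, draw]
    RT 272: heading 170 -> 258
    RT 108: heading 258 -> 150
    -- iteration 3/4 --
    FD 17: (-24.417,-83.684) -> (-39.139,-75.184) [heading=150, draw]
    RT 272: heading 150 -> 238
    RT 108: heading 238 -> 130
    -- iteration 4/4 --
    FD 17: (-39.139,-75.184) -> (-50.066,-62.161) [heading=130, draw]
    RT 272: heading 130 -> 218
    RT 108: heading 218 -> 110
  ]
  -- iteration 3/4 --
  RT 45: heading 110 -> 65
  FD 12: (-50.066,-62.161) -> (-44.995,-51.285) [heading=65, draw]
  FD 14: (-44.995,-51.285) -> (-39.078,-38.597) [heading=65, draw]
  REPEAT 4 [
    -- iteration 1/4 --
    FD 17: (-39.078,-38.597) -> (-31.894,-23.19) [heading=65, draw]
    RT 272: heading 65 -> 153
    RT 108: heading 153 -> 45
    -- iteration 2/4 --
    FD 17: (-31.894,-23.19) -> (-19.873,-11.169) [heading=45, draw]
    RT 272: heading 45 -> 133
    RT 108: heading 133 -> 25
    -- iteration 3/4 --
    FD 17: (-19.873,-11.169) -> (-4.466,-3.984) [heading=25, draw]
    RT 272: heading 25 -> 113
    RT 108: heading 113 -> 5
    -- iteration 4/4 --
    FD 17: (-4.466,-3.984) -> (12.469,-2.503) [heading=5, draw]
    RT 272: heading 5 -> 93
    RT 108: heading 93 -> 345
  ]
  -- iteration 4/4 --
  RT 45: heading 345 -> 300
  FD 12: (12.469,-2.503) -> (18.469,-12.895) [heading=300, draw]
  FD 14: (18.469,-12.895) -> (25.469,-25.019) [heading=300, draw]
  REPEAT 4 [
    -- iteration 1/4 --
    FD 17: (25.469,-25.019) -> (33.969,-39.742) [heading=300, draw]
    RT 272: heading 300 -> 28
    RT 108: heading 28 -> 280
    -- iteration 2/4 --
    FD 17: (33.969,-39.742) -> (36.922,-56.484) [heading=280, draw]
    RT 272: heading 280 -> 8
    RT 108: heading 8 -> 260
    -- iteration 3/4 --
    FD 17: (36.922,-56.484) -> (33.969,-73.225) [heading=260, draw]
    RT 272: heading 260 -> 348
    RT 108: heading 348 -> 240
    -- iteration 4/4 --
    FD 17: (33.969,-73.225) -> (25.469,-87.948) [heading=240, draw]
    RT 272: heading 240 -> 328
    RT 108: heading 328 -> 220
  ]
]
BK 8: (25.469,-87.948) -> (31.598,-82.805) [heading=220, draw]
Final: pos=(31.598,-82.805), heading=220, 25 segment(s) drawn

Segment lengths:
  seg 1: (0,0) -> (8.485,-8.485), length = 12
  seg 2: (8.485,-8.485) -> (18.385,-18.385), length = 14
  seg 3: (18.385,-18.385) -> (30.406,-30.406), length = 17
  seg 4: (30.406,-30.406) -> (37.59,-45.813), length = 17
  seg 5: (37.59,-45.813) -> (39.072,-62.748), length = 17
  seg 6: (39.072,-62.748) -> (34.672,-79.169), length = 17
  seg 7: (34.672,-79.169) -> (22.854,-81.253), length = 12
  seg 8: (22.854,-81.253) -> (9.067,-83.684), length = 14
  seg 9: (9.067,-83.684) -> (-7.675,-86.636), length = 17
  seg 10: (-7.675,-86.636) -> (-24.417,-83.684), length = 17
  seg 11: (-24.417,-83.684) -> (-39.139,-75.184), length = 17
  seg 12: (-39.139,-75.184) -> (-50.066,-62.161), length = 17
  seg 13: (-50.066,-62.161) -> (-44.995,-51.285), length = 12
  seg 14: (-44.995,-51.285) -> (-39.078,-38.597), length = 14
  seg 15: (-39.078,-38.597) -> (-31.894,-23.19), length = 17
  seg 16: (-31.894,-23.19) -> (-19.873,-11.169), length = 17
  seg 17: (-19.873,-11.169) -> (-4.466,-3.984), length = 17
  seg 18: (-4.466,-3.984) -> (12.469,-2.503), length = 17
  seg 19: (12.469,-2.503) -> (18.469,-12.895), length = 12
  seg 20: (18.469,-12.895) -> (25.469,-25.019), length = 14
  seg 21: (25.469,-25.019) -> (33.969,-39.742), length = 17
  seg 22: (33.969,-39.742) -> (36.922,-56.484), length = 17
  seg 23: (36.922,-56.484) -> (33.969,-73.225), length = 17
  seg 24: (33.969,-73.225) -> (25.469,-87.948), length = 17
  seg 25: (25.469,-87.948) -> (31.598,-82.805), length = 8
Total = 384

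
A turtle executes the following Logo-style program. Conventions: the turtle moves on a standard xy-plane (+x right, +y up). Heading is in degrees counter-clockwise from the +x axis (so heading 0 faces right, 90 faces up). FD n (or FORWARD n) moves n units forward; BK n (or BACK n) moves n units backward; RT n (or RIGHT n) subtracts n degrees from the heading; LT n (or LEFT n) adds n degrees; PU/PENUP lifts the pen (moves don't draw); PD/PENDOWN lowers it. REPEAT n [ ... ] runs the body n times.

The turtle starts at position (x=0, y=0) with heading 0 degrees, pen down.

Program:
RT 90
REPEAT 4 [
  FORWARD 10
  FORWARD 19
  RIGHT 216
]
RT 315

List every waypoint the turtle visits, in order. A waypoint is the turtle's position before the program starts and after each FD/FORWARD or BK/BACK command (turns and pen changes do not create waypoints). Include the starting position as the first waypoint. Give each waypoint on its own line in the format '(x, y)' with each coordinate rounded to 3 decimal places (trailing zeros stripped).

Answer: (0, 0)
(0, -10)
(0, -29)
(5.878, -20.91)
(17.046, -5.539)
(7.535, -8.629)
(-10.535, -14.5)
(-1.024, -17.59)
(17.046, -23.461)

Derivation:
Executing turtle program step by step:
Start: pos=(0,0), heading=0, pen down
RT 90: heading 0 -> 270
REPEAT 4 [
  -- iteration 1/4 --
  FD 10: (0,0) -> (0,-10) [heading=270, draw]
  FD 19: (0,-10) -> (0,-29) [heading=270, draw]
  RT 216: heading 270 -> 54
  -- iteration 2/4 --
  FD 10: (0,-29) -> (5.878,-20.91) [heading=54, draw]
  FD 19: (5.878,-20.91) -> (17.046,-5.539) [heading=54, draw]
  RT 216: heading 54 -> 198
  -- iteration 3/4 --
  FD 10: (17.046,-5.539) -> (7.535,-8.629) [heading=198, draw]
  FD 19: (7.535,-8.629) -> (-10.535,-14.5) [heading=198, draw]
  RT 216: heading 198 -> 342
  -- iteration 4/4 --
  FD 10: (-10.535,-14.5) -> (-1.024,-17.59) [heading=342, draw]
  FD 19: (-1.024,-17.59) -> (17.046,-23.461) [heading=342, draw]
  RT 216: heading 342 -> 126
]
RT 315: heading 126 -> 171
Final: pos=(17.046,-23.461), heading=171, 8 segment(s) drawn
Waypoints (9 total):
(0, 0)
(0, -10)
(0, -29)
(5.878, -20.91)
(17.046, -5.539)
(7.535, -8.629)
(-10.535, -14.5)
(-1.024, -17.59)
(17.046, -23.461)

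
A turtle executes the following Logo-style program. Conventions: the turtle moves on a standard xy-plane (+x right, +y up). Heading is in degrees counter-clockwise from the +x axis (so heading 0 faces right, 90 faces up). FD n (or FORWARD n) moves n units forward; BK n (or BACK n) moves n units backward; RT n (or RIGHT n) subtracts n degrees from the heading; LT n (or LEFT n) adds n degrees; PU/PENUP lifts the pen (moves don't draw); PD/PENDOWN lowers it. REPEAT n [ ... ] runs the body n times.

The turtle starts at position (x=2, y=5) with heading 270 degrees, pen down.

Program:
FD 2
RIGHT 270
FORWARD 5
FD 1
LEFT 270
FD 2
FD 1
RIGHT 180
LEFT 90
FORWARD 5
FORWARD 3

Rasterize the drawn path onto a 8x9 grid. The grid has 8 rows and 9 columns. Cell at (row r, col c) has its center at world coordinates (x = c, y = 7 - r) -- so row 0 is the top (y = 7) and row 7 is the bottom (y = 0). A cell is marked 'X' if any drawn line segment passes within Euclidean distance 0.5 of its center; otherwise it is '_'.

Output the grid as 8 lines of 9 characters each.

Segment 0: (2,5) -> (2,3)
Segment 1: (2,3) -> (7,3)
Segment 2: (7,3) -> (8,3)
Segment 3: (8,3) -> (8,1)
Segment 4: (8,1) -> (8,0)
Segment 5: (8,0) -> (3,0)
Segment 6: (3,0) -> (0,0)

Answer: _________
_________
__X______
__X______
__XXXXXXX
________X
________X
XXXXXXXXX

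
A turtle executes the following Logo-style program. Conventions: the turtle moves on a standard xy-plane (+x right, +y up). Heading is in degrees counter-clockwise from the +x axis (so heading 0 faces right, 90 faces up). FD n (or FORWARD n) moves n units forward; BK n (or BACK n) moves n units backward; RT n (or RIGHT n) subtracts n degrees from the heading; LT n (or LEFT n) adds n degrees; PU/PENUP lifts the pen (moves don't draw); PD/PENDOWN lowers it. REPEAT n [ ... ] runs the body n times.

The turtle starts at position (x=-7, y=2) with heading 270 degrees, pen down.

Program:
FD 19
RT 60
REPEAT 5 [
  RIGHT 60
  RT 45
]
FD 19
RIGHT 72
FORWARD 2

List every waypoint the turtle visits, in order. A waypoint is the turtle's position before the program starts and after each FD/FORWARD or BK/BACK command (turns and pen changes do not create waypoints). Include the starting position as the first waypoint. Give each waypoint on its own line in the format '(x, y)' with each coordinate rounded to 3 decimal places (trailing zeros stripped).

Executing turtle program step by step:
Start: pos=(-7,2), heading=270, pen down
FD 19: (-7,2) -> (-7,-17) [heading=270, draw]
RT 60: heading 270 -> 210
REPEAT 5 [
  -- iteration 1/5 --
  RT 60: heading 210 -> 150
  RT 45: heading 150 -> 105
  -- iteration 2/5 --
  RT 60: heading 105 -> 45
  RT 45: heading 45 -> 0
  -- iteration 3/5 --
  RT 60: heading 0 -> 300
  RT 45: heading 300 -> 255
  -- iteration 4/5 --
  RT 60: heading 255 -> 195
  RT 45: heading 195 -> 150
  -- iteration 5/5 --
  RT 60: heading 150 -> 90
  RT 45: heading 90 -> 45
]
FD 19: (-7,-17) -> (6.435,-3.565) [heading=45, draw]
RT 72: heading 45 -> 333
FD 2: (6.435,-3.565) -> (8.217,-4.473) [heading=333, draw]
Final: pos=(8.217,-4.473), heading=333, 3 segment(s) drawn
Waypoints (4 total):
(-7, 2)
(-7, -17)
(6.435, -3.565)
(8.217, -4.473)

Answer: (-7, 2)
(-7, -17)
(6.435, -3.565)
(8.217, -4.473)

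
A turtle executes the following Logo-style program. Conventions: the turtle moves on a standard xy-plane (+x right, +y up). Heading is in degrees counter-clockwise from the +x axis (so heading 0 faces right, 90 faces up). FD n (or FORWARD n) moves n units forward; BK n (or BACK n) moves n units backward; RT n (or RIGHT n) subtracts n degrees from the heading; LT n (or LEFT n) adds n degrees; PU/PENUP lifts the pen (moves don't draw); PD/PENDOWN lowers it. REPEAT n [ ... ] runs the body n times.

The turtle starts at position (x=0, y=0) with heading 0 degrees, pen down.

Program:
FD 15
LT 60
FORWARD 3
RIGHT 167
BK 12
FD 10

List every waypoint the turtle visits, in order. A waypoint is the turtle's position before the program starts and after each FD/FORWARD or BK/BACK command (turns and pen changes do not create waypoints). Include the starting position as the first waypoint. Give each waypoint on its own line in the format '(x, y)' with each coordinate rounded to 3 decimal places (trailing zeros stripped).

Answer: (0, 0)
(15, 0)
(16.5, 2.598)
(20.008, 14.074)
(17.085, 4.511)

Derivation:
Executing turtle program step by step:
Start: pos=(0,0), heading=0, pen down
FD 15: (0,0) -> (15,0) [heading=0, draw]
LT 60: heading 0 -> 60
FD 3: (15,0) -> (16.5,2.598) [heading=60, draw]
RT 167: heading 60 -> 253
BK 12: (16.5,2.598) -> (20.008,14.074) [heading=253, draw]
FD 10: (20.008,14.074) -> (17.085,4.511) [heading=253, draw]
Final: pos=(17.085,4.511), heading=253, 4 segment(s) drawn
Waypoints (5 total):
(0, 0)
(15, 0)
(16.5, 2.598)
(20.008, 14.074)
(17.085, 4.511)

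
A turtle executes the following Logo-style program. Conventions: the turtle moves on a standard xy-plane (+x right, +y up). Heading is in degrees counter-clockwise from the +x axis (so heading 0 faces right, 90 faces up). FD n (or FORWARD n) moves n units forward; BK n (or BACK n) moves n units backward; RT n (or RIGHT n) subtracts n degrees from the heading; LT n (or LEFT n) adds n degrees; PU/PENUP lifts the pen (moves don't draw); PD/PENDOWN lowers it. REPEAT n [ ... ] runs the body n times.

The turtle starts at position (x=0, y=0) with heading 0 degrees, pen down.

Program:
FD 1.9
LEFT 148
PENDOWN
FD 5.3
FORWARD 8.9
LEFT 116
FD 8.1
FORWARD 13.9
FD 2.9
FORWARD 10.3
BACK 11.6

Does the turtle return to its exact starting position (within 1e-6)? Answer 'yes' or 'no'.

Answer: no

Derivation:
Executing turtle program step by step:
Start: pos=(0,0), heading=0, pen down
FD 1.9: (0,0) -> (1.9,0) [heading=0, draw]
LT 148: heading 0 -> 148
PD: pen down
FD 5.3: (1.9,0) -> (-2.595,2.809) [heading=148, draw]
FD 8.9: (-2.595,2.809) -> (-10.142,7.525) [heading=148, draw]
LT 116: heading 148 -> 264
FD 8.1: (-10.142,7.525) -> (-10.989,-0.531) [heading=264, draw]
FD 13.9: (-10.989,-0.531) -> (-12.442,-14.355) [heading=264, draw]
FD 2.9: (-12.442,-14.355) -> (-12.745,-17.239) [heading=264, draw]
FD 10.3: (-12.745,-17.239) -> (-13.822,-27.482) [heading=264, draw]
BK 11.6: (-13.822,-27.482) -> (-12.609,-15.946) [heading=264, draw]
Final: pos=(-12.609,-15.946), heading=264, 8 segment(s) drawn

Start position: (0, 0)
Final position: (-12.609, -15.946)
Distance = 20.329; >= 1e-6 -> NOT closed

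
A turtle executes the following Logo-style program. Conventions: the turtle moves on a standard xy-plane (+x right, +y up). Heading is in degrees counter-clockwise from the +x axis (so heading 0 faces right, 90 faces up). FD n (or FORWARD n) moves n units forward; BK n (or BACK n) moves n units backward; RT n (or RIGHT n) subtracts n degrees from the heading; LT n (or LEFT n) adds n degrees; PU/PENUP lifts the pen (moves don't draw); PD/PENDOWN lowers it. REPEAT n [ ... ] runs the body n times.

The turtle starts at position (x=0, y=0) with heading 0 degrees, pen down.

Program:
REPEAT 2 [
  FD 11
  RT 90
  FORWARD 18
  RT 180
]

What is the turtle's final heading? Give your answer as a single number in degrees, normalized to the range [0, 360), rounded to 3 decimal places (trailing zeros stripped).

Executing turtle program step by step:
Start: pos=(0,0), heading=0, pen down
REPEAT 2 [
  -- iteration 1/2 --
  FD 11: (0,0) -> (11,0) [heading=0, draw]
  RT 90: heading 0 -> 270
  FD 18: (11,0) -> (11,-18) [heading=270, draw]
  RT 180: heading 270 -> 90
  -- iteration 2/2 --
  FD 11: (11,-18) -> (11,-7) [heading=90, draw]
  RT 90: heading 90 -> 0
  FD 18: (11,-7) -> (29,-7) [heading=0, draw]
  RT 180: heading 0 -> 180
]
Final: pos=(29,-7), heading=180, 4 segment(s) drawn

Answer: 180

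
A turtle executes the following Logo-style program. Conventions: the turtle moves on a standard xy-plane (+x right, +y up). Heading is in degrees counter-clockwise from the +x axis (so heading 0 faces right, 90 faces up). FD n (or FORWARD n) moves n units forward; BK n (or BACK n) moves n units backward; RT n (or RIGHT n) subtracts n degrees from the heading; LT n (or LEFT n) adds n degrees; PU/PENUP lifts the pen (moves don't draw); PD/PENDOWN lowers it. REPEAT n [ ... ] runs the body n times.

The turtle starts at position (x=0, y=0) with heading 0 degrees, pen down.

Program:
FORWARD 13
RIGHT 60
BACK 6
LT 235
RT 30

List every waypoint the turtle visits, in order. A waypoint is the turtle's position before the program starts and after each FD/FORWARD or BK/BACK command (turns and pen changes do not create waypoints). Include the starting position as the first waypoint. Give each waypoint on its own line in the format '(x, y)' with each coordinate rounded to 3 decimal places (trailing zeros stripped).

Executing turtle program step by step:
Start: pos=(0,0), heading=0, pen down
FD 13: (0,0) -> (13,0) [heading=0, draw]
RT 60: heading 0 -> 300
BK 6: (13,0) -> (10,5.196) [heading=300, draw]
LT 235: heading 300 -> 175
RT 30: heading 175 -> 145
Final: pos=(10,5.196), heading=145, 2 segment(s) drawn
Waypoints (3 total):
(0, 0)
(13, 0)
(10, 5.196)

Answer: (0, 0)
(13, 0)
(10, 5.196)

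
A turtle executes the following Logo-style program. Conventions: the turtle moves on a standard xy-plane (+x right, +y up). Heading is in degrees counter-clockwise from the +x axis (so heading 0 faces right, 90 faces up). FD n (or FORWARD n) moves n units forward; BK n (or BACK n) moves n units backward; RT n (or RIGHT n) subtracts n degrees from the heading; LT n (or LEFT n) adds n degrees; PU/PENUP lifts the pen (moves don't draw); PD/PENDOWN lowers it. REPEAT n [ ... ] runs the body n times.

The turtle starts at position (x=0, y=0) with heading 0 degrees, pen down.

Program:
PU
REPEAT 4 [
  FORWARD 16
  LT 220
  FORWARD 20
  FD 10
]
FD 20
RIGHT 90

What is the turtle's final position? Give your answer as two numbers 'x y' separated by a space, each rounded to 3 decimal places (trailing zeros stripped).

Executing turtle program step by step:
Start: pos=(0,0), heading=0, pen down
PU: pen up
REPEAT 4 [
  -- iteration 1/4 --
  FD 16: (0,0) -> (16,0) [heading=0, move]
  LT 220: heading 0 -> 220
  FD 20: (16,0) -> (0.679,-12.856) [heading=220, move]
  FD 10: (0.679,-12.856) -> (-6.981,-19.284) [heading=220, move]
  -- iteration 2/4 --
  FD 16: (-6.981,-19.284) -> (-19.238,-29.568) [heading=220, move]
  LT 220: heading 220 -> 80
  FD 20: (-19.238,-29.568) -> (-15.765,-9.872) [heading=80, move]
  FD 10: (-15.765,-9.872) -> (-14.029,-0.024) [heading=80, move]
  -- iteration 3/4 --
  FD 16: (-14.029,-0.024) -> (-11.25,15.733) [heading=80, move]
  LT 220: heading 80 -> 300
  FD 20: (-11.25,15.733) -> (-1.25,-1.588) [heading=300, move]
  FD 10: (-1.25,-1.588) -> (3.75,-10.248) [heading=300, move]
  -- iteration 4/4 --
  FD 16: (3.75,-10.248) -> (11.75,-24.104) [heading=300, move]
  LT 220: heading 300 -> 160
  FD 20: (11.75,-24.104) -> (-7.044,-17.264) [heading=160, move]
  FD 10: (-7.044,-17.264) -> (-16.441,-13.844) [heading=160, move]
]
FD 20: (-16.441,-13.844) -> (-35.235,-7.003) [heading=160, move]
RT 90: heading 160 -> 70
Final: pos=(-35.235,-7.003), heading=70, 0 segment(s) drawn

Answer: -35.235 -7.003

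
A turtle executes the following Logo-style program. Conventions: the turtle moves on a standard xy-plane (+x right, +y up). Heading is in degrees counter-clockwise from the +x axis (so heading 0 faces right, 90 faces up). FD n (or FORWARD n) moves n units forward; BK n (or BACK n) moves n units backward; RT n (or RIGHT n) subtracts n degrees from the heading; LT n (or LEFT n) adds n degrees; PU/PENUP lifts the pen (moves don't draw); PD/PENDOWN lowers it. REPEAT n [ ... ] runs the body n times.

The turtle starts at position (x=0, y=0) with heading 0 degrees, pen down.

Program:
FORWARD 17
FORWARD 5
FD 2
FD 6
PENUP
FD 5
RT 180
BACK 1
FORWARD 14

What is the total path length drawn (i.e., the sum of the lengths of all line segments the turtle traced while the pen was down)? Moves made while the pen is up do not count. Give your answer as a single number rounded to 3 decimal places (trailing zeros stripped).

Executing turtle program step by step:
Start: pos=(0,0), heading=0, pen down
FD 17: (0,0) -> (17,0) [heading=0, draw]
FD 5: (17,0) -> (22,0) [heading=0, draw]
FD 2: (22,0) -> (24,0) [heading=0, draw]
FD 6: (24,0) -> (30,0) [heading=0, draw]
PU: pen up
FD 5: (30,0) -> (35,0) [heading=0, move]
RT 180: heading 0 -> 180
BK 1: (35,0) -> (36,0) [heading=180, move]
FD 14: (36,0) -> (22,0) [heading=180, move]
Final: pos=(22,0), heading=180, 4 segment(s) drawn

Segment lengths:
  seg 1: (0,0) -> (17,0), length = 17
  seg 2: (17,0) -> (22,0), length = 5
  seg 3: (22,0) -> (24,0), length = 2
  seg 4: (24,0) -> (30,0), length = 6
Total = 30

Answer: 30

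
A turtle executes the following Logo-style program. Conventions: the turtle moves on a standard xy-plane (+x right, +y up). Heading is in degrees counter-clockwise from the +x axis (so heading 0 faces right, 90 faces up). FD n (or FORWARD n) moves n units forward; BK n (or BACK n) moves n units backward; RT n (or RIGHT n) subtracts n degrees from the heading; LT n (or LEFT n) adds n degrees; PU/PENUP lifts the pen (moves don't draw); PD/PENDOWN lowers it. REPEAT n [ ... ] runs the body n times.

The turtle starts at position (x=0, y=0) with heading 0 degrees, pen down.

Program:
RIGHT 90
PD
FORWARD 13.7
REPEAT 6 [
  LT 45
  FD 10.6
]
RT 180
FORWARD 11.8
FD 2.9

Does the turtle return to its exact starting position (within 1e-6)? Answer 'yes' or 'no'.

Executing turtle program step by step:
Start: pos=(0,0), heading=0, pen down
RT 90: heading 0 -> 270
PD: pen down
FD 13.7: (0,0) -> (0,-13.7) [heading=270, draw]
REPEAT 6 [
  -- iteration 1/6 --
  LT 45: heading 270 -> 315
  FD 10.6: (0,-13.7) -> (7.495,-21.195) [heading=315, draw]
  -- iteration 2/6 --
  LT 45: heading 315 -> 0
  FD 10.6: (7.495,-21.195) -> (18.095,-21.195) [heading=0, draw]
  -- iteration 3/6 --
  LT 45: heading 0 -> 45
  FD 10.6: (18.095,-21.195) -> (25.591,-13.7) [heading=45, draw]
  -- iteration 4/6 --
  LT 45: heading 45 -> 90
  FD 10.6: (25.591,-13.7) -> (25.591,-3.1) [heading=90, draw]
  -- iteration 5/6 --
  LT 45: heading 90 -> 135
  FD 10.6: (25.591,-3.1) -> (18.095,4.395) [heading=135, draw]
  -- iteration 6/6 --
  LT 45: heading 135 -> 180
  FD 10.6: (18.095,4.395) -> (7.495,4.395) [heading=180, draw]
]
RT 180: heading 180 -> 0
FD 11.8: (7.495,4.395) -> (19.295,4.395) [heading=0, draw]
FD 2.9: (19.295,4.395) -> (22.195,4.395) [heading=0, draw]
Final: pos=(22.195,4.395), heading=0, 9 segment(s) drawn

Start position: (0, 0)
Final position: (22.195, 4.395)
Distance = 22.626; >= 1e-6 -> NOT closed

Answer: no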